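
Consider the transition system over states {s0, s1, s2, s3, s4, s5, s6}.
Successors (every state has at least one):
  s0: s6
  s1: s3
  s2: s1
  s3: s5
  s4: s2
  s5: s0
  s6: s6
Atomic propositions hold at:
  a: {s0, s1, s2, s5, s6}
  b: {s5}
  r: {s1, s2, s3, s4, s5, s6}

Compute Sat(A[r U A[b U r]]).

A[b U r]: least fixpoint, start Z0 = Sat(r) = {s1, s2, s3, s4, s5, s6}, add states in Sat(b) with every successor in Z. Already a fixed point.
Sat(A[b U r]) = {s1, s2, s3, s4, s5, s6}
A[r U A[b U r]]: least fixpoint, start Z0 = Sat(A[b U r]) = {s1, s2, s3, s4, s5, s6}, add states in Sat(r) with every successor in Z. Already a fixed point.
Sat(A[r U A[b U r]]) = {s1, s2, s3, s4, s5, s6}

{s1, s2, s3, s4, s5, s6}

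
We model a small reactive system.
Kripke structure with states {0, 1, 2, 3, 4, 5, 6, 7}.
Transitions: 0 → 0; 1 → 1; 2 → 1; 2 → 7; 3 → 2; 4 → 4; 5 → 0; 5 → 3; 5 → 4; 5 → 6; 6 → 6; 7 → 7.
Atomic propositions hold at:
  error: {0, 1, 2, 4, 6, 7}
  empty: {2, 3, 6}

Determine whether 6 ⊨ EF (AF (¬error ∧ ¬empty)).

No

Sat(¬error) = {3, 5}
Sat(¬empty) = {0, 1, 4, 5, 7}
Sat(¬error ∧ ¬empty) = {5}
AF (¬error ∧ ¬empty): least fixpoint, start Z0 = {5}, add states with every successor in Z. Already a fixed point.
Sat(AF (¬error ∧ ¬empty)) = {5}
EF (AF (¬error ∧ ¬empty)): least fixpoint, start Z0 = {5}, add states with some successor in Z. Already a fixed point.
Sat(EF (AF (¬error ∧ ¬empty))) = {5}
6 ∉ Sat(EF (AF (¬error ∧ ¬empty))) = {5}, so the formula does not hold at 6.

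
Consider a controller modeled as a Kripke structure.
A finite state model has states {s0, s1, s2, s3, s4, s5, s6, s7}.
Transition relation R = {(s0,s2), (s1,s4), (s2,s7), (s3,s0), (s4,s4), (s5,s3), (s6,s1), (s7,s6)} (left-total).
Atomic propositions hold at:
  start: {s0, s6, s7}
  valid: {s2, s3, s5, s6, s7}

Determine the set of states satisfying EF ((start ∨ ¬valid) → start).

Sat(¬valid) = {s0, s1, s4}
Sat(start ∨ ¬valid) = {s0, s1, s4, s6, s7}
Sat((start ∨ ¬valid) → start) = {s0, s2, s3, s5, s6, s7}
EF ((start ∨ ¬valid) → start): least fixpoint, start Z0 = {s0, s2, s3, s5, s6, s7}, add states with some successor in Z. Already a fixed point.
Sat(EF ((start ∨ ¬valid) → start)) = {s0, s2, s3, s5, s6, s7}

{s0, s2, s3, s5, s6, s7}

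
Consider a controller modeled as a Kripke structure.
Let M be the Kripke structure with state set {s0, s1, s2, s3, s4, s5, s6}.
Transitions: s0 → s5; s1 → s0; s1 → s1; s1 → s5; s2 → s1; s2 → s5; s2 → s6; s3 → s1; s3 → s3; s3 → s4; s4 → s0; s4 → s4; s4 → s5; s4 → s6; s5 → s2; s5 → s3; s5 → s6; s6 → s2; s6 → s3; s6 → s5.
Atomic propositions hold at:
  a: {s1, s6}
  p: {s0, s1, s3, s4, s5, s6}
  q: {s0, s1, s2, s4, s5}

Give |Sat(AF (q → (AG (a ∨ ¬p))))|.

Sat(¬p) = {s2}
Sat(a ∨ ¬p) = {s1, s2, s6}
AG (a ∨ ¬p): greatest fixpoint, start Z0 = {s1, s2, s6}, keep only states in Sat with every successor in Z. Z1 = ∅; fixed.
Sat(AG (a ∨ ¬p)) = ∅
Sat(q → (AG (a ∨ ¬p))) = {s3, s6}
AF (q → (AG (a ∨ ¬p))): least fixpoint, start Z0 = {s3, s6}, add states with every successor in Z. Already a fixed point.
Sat(AF (q → (AG (a ∨ ¬p)))) = {s3, s6}
|Sat(AF (q → (AG (a ∨ ¬p))))| = |{s3, s6}| = 2.

2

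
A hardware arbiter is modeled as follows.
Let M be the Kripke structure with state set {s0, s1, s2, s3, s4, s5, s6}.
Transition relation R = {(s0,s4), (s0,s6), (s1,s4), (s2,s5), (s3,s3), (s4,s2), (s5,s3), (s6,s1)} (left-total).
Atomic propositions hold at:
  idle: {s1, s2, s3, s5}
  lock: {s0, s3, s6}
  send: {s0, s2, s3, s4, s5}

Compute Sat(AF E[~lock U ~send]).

{s1, s6}

Sat(~lock) = {s1, s2, s4, s5}
Sat(~send) = {s1, s6}
E[~lock U ~send]: least fixpoint, start Z0 = Sat(~send) = {s1, s6}, add states in Sat(~lock) with some successor in Z. Already a fixed point.
Sat(E[~lock U ~send]) = {s1, s6}
AF E[~lock U ~send]: least fixpoint, start Z0 = {s1, s6}, add states with every successor in Z. Already a fixed point.
Sat(AF E[~lock U ~send]) = {s1, s6}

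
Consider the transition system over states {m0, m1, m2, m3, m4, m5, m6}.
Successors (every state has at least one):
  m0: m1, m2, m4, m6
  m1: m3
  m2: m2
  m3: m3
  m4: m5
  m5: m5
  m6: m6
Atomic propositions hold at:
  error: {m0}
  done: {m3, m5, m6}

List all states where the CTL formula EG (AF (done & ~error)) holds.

{m1, m3, m4, m5, m6}

Sat(~error) = {m1, m2, m3, m4, m5, m6}
Sat(done & ~error) = {m3, m5, m6}
AF (done & ~error): least fixpoint, start Z0 = {m3, m5, m6}, add states with every successor in Z. Z1 = {m1, m3, m4, m5, m6}; fixed.
Sat(AF (done & ~error)) = {m1, m3, m4, m5, m6}
EG (AF (done & ~error)): greatest fixpoint, start Z0 = {m1, m3, m4, m5, m6}, keep only states in Sat with some successor in Z. Already a fixed point.
Sat(EG (AF (done & ~error))) = {m1, m3, m4, m5, m6}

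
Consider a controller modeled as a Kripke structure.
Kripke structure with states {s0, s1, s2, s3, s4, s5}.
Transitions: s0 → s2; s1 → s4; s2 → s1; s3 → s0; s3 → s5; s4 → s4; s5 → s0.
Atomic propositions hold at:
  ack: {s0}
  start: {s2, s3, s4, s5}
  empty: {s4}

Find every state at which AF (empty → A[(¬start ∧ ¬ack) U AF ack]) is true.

{s0, s1, s2, s3, s5}

Sat(¬start) = {s0, s1}
Sat(¬ack) = {s1, s2, s3, s4, s5}
Sat(¬start ∧ ¬ack) = {s1}
AF ack: least fixpoint, start Z0 = {s0}, add states with every successor in Z. Z1 = {s0, s5}; Z2 = {s0, s3, s5}; fixed.
Sat(AF ack) = {s0, s3, s5}
A[(¬start ∧ ¬ack) U AF ack]: least fixpoint, start Z0 = Sat(AF ack) = {s0, s3, s5}, add states in Sat(¬start ∧ ¬ack) with every successor in Z. Already a fixed point.
Sat(A[(¬start ∧ ¬ack) U AF ack]) = {s0, s3, s5}
Sat(empty → A[(¬start ∧ ¬ack) U AF ack]) = {s0, s1, s2, s3, s5}
AF (empty → A[(¬start ∧ ¬ack) U AF ack]): least fixpoint, start Z0 = {s0, s1, s2, s3, s5}, add states with every successor in Z. Already a fixed point.
Sat(AF (empty → A[(¬start ∧ ¬ack) U AF ack])) = {s0, s1, s2, s3, s5}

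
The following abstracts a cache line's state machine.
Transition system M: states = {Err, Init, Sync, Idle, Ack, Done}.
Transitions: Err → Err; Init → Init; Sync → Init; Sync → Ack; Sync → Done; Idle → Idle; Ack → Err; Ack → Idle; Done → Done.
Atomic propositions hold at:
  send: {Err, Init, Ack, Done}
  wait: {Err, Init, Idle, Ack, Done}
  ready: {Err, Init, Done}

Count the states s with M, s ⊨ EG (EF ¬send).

3

Sat(¬send) = {Sync, Idle}
EF ¬send: least fixpoint, start Z0 = {Sync, Idle}, add states with some successor in Z. Z1 = {Sync, Idle, Ack}; fixed.
Sat(EF ¬send) = {Sync, Idle, Ack}
EG (EF ¬send): greatest fixpoint, start Z0 = {Sync, Idle, Ack}, keep only states in Sat with some successor in Z. Already a fixed point.
Sat(EG (EF ¬send)) = {Sync, Idle, Ack}
|Sat(EG (EF ¬send))| = |{Sync, Idle, Ack}| = 3.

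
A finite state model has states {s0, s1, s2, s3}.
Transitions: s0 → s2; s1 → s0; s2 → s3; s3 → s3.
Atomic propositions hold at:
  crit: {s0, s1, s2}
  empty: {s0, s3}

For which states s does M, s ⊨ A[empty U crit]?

{s0, s1, s2}

A[empty U crit]: least fixpoint, start Z0 = Sat(crit) = {s0, s1, s2}, add states in Sat(empty) with every successor in Z. Already a fixed point.
Sat(A[empty U crit]) = {s0, s1, s2}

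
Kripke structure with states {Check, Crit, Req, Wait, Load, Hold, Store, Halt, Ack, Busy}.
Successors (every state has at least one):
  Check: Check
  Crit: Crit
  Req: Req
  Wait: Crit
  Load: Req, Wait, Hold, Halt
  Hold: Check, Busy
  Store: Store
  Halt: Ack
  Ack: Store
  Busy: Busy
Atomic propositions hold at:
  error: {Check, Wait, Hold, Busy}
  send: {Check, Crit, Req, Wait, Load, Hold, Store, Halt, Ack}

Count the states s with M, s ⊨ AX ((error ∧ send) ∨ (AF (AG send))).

8

Sat(error ∧ send) = {Check, Wait, Hold}
AG send: greatest fixpoint, start Z0 = {Check, Crit, Req, Wait, Load, Hold, Store, Halt, Ack}, keep only states in Sat with every successor in Z. Z1 = {Check, Crit, Req, Wait, Load, Store, Halt, Ack}; Z2 = {Check, Crit, Req, Wait, Store, Halt, Ack}; fixed.
Sat(AG send) = {Check, Crit, Req, Wait, Store, Halt, Ack}
AF (AG send): least fixpoint, start Z0 = {Check, Crit, Req, Wait, Store, Halt, Ack}, add states with every successor in Z. Already a fixed point.
Sat(AF (AG send)) = {Check, Crit, Req, Wait, Store, Halt, Ack}
Sat((error ∧ send) ∨ (AF (AG send))) = {Check, Crit, Req, Wait, Hold, Store, Halt, Ack}
Sat(AX ((error ∧ send) ∨ (AF (AG send)))) = {s : every successor in {Check, Crit, Req, Wait, Hold, Store, Halt, Ack}} = {Check, Crit, Req, Wait, Load, Store, Halt, Ack}
|Sat(AX ((error ∧ send) ∨ (AF (AG send))))| = |{Check, Crit, Req, Wait, Load, Store, Halt, Ack}| = 8.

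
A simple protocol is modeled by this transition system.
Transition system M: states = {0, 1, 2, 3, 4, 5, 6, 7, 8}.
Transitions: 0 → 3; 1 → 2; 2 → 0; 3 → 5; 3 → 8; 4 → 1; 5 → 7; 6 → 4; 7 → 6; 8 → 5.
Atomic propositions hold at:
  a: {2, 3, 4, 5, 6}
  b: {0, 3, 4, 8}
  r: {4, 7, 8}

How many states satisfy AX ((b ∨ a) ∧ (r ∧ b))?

1

Sat(b ∨ a) = {0, 2, 3, 4, 5, 6, 8}
Sat(r ∧ b) = {4, 8}
Sat((b ∨ a) ∧ (r ∧ b)) = {4, 8}
Sat(AX ((b ∨ a) ∧ (r ∧ b))) = {s : every successor in {4, 8}} = {6}
|Sat(AX ((b ∨ a) ∧ (r ∧ b)))| = |{6}| = 1.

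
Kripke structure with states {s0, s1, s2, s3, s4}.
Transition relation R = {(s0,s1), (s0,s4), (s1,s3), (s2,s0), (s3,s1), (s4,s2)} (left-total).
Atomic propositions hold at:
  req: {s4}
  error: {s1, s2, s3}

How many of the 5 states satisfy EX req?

Sat(EX req) = {s : some successor in {s4}} = {s0}
|Sat(EX req)| = |{s0}| = 1.

1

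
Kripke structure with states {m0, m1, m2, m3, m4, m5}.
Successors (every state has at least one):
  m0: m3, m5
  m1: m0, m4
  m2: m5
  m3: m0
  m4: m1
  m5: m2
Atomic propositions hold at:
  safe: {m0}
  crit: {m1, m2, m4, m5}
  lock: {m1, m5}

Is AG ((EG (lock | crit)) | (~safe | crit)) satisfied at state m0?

Sat(lock | crit) = {m1, m2, m4, m5}
EG (lock | crit): greatest fixpoint, start Z0 = {m1, m2, m4, m5}, keep only states in Sat with some successor in Z. Already a fixed point.
Sat(EG (lock | crit)) = {m1, m2, m4, m5}
Sat(~safe) = {m1, m2, m3, m4, m5}
Sat(~safe | crit) = {m1, m2, m3, m4, m5}
Sat((EG (lock | crit)) | (~safe | crit)) = {m1, m2, m3, m4, m5}
AG ((EG (lock | crit)) | (~safe | crit)): greatest fixpoint, start Z0 = {m1, m2, m3, m4, m5}, keep only states in Sat with every successor in Z. Z1 = {m2, m4, m5}; Z2 = {m2, m5}; fixed.
Sat(AG ((EG (lock | crit)) | (~safe | crit))) = {m2, m5}
m0 ∉ Sat(AG ((EG (lock | crit)) | (~safe | crit))) = {m2, m5}, so the formula does not hold at m0.

No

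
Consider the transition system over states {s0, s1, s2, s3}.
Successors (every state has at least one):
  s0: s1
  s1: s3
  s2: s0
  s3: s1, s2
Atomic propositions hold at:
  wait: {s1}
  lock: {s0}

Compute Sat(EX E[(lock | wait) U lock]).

{s2}

Sat(lock | wait) = {s0, s1}
E[(lock | wait) U lock]: least fixpoint, start Z0 = Sat(lock) = {s0}, add states in Sat(lock | wait) with some successor in Z. Already a fixed point.
Sat(E[(lock | wait) U lock]) = {s0}
Sat(EX E[(lock | wait) U lock]) = {s : some successor in {s0}} = {s2}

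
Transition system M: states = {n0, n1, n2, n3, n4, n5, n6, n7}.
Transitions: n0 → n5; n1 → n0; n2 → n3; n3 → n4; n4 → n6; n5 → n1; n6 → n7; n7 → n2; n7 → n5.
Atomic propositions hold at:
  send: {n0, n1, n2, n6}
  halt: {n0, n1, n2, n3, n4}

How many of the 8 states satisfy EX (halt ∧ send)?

Sat(halt ∧ send) = {n0, n1, n2}
Sat(EX (halt ∧ send)) = {s : some successor in {n0, n1, n2}} = {n1, n5, n7}
|Sat(EX (halt ∧ send))| = |{n1, n5, n7}| = 3.

3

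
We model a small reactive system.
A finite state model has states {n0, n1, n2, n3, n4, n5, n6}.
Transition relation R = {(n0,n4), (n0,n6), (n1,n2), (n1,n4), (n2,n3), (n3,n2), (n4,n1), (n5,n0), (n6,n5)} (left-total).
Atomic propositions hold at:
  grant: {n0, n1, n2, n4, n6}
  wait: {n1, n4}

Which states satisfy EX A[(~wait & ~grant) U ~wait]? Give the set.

{n0, n1, n2, n3, n5, n6}

Sat(~wait) = {n0, n2, n3, n5, n6}
Sat(~grant) = {n3, n5}
Sat(~wait & ~grant) = {n3, n5}
A[(~wait & ~grant) U ~wait]: least fixpoint, start Z0 = Sat(~wait) = {n0, n2, n3, n5, n6}, add states in Sat(~wait & ~grant) with every successor in Z. Already a fixed point.
Sat(A[(~wait & ~grant) U ~wait]) = {n0, n2, n3, n5, n6}
Sat(EX A[(~wait & ~grant) U ~wait]) = {s : some successor in {n0, n2, n3, n5, n6}} = {n0, n1, n2, n3, n5, n6}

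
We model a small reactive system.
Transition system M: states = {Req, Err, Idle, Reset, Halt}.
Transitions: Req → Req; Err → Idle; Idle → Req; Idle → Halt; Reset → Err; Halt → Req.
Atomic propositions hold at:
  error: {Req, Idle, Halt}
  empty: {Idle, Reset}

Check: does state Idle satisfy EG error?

EG error: greatest fixpoint, start Z0 = {Req, Idle, Halt}, keep only states in Sat with some successor in Z. Already a fixed point.
Sat(EG error) = {Req, Idle, Halt}
Idle ∈ Sat(EG error) = {Req, Idle, Halt}, so the formula holds at Idle.

Yes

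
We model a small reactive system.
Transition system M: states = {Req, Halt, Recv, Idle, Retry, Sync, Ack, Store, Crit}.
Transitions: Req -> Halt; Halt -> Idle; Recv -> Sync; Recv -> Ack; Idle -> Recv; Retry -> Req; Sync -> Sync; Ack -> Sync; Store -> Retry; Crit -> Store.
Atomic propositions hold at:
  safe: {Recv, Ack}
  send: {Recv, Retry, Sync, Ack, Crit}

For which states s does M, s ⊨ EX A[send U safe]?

{Recv, Idle}

A[send U safe]: least fixpoint, start Z0 = Sat(safe) = {Recv, Ack}, add states in Sat(send) with every successor in Z. Already a fixed point.
Sat(A[send U safe]) = {Recv, Ack}
Sat(EX A[send U safe]) = {s : some successor in {Recv, Ack}} = {Recv, Idle}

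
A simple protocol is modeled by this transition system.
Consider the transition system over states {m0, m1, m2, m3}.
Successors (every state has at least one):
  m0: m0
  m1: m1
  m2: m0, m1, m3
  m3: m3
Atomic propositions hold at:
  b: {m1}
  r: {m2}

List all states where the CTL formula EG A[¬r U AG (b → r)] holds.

{m0, m3}

Sat(¬r) = {m0, m1, m3}
Sat(b → r) = {m0, m2, m3}
AG (b → r): greatest fixpoint, start Z0 = {m0, m2, m3}, keep only states in Sat with every successor in Z. Z1 = {m0, m3}; fixed.
Sat(AG (b → r)) = {m0, m3}
A[¬r U AG (b → r)]: least fixpoint, start Z0 = Sat(AG (b → r)) = {m0, m3}, add states in Sat(¬r) with every successor in Z. Already a fixed point.
Sat(A[¬r U AG (b → r)]) = {m0, m3}
EG A[¬r U AG (b → r)]: greatest fixpoint, start Z0 = {m0, m3}, keep only states in Sat with some successor in Z. Already a fixed point.
Sat(EG A[¬r U AG (b → r)]) = {m0, m3}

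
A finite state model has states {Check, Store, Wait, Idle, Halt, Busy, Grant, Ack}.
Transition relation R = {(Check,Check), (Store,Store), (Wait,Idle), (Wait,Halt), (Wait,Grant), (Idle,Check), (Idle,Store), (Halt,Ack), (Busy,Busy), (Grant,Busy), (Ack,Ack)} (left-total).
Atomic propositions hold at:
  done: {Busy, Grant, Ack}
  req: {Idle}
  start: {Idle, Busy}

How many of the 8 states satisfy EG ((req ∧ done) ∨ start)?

1

Sat(req ∧ done) = ∅
Sat((req ∧ done) ∨ start) = {Idle, Busy}
EG ((req ∧ done) ∨ start): greatest fixpoint, start Z0 = {Idle, Busy}, keep only states in Sat with some successor in Z. Z1 = {Busy}; fixed.
Sat(EG ((req ∧ done) ∨ start)) = {Busy}
|Sat(EG ((req ∧ done) ∨ start))| = |{Busy}| = 1.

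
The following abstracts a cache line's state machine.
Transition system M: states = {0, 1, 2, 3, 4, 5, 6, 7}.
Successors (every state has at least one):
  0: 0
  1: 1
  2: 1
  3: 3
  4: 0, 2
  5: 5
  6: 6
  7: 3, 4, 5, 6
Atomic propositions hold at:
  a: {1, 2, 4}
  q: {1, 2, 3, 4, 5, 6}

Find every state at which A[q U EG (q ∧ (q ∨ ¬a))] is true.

{1, 2, 3, 4, 5, 6}

Sat(¬a) = {0, 3, 5, 6, 7}
Sat(q ∨ ¬a) = {0, 1, 2, 3, 4, 5, 6, 7}
Sat(q ∧ (q ∨ ¬a)) = {1, 2, 3, 4, 5, 6}
EG (q ∧ (q ∨ ¬a)): greatest fixpoint, start Z0 = {1, 2, 3, 4, 5, 6}, keep only states in Sat with some successor in Z. Already a fixed point.
Sat(EG (q ∧ (q ∨ ¬a))) = {1, 2, 3, 4, 5, 6}
A[q U EG (q ∧ (q ∨ ¬a))]: least fixpoint, start Z0 = Sat(EG (q ∧ (q ∨ ¬a))) = {1, 2, 3, 4, 5, 6}, add states in Sat(q) with every successor in Z. Already a fixed point.
Sat(A[q U EG (q ∧ (q ∨ ¬a))]) = {1, 2, 3, 4, 5, 6}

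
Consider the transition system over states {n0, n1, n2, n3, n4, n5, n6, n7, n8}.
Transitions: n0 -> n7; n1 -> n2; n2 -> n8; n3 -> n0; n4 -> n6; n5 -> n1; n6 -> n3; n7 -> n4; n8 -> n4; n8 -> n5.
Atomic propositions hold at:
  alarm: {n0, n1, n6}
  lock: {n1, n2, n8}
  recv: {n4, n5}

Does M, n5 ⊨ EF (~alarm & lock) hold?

Yes

Sat(~alarm) = {n2, n3, n4, n5, n7, n8}
Sat(~alarm & lock) = {n2, n8}
EF (~alarm & lock): least fixpoint, start Z0 = {n2, n8}, add states with some successor in Z. Z1 = {n1, n2, n8}; Z2 = {n1, n2, n5, n8}; fixed.
Sat(EF (~alarm & lock)) = {n1, n2, n5, n8}
n5 ∈ Sat(EF (~alarm & lock)) = {n1, n2, n5, n8}, so the formula holds at n5.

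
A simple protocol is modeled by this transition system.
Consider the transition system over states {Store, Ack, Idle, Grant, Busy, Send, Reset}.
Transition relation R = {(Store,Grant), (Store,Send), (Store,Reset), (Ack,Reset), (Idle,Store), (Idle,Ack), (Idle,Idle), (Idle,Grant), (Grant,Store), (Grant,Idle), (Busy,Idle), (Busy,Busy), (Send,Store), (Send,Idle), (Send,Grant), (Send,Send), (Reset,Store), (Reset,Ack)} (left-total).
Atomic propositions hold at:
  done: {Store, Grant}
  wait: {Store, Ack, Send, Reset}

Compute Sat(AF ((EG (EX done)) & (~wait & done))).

Sat(EX done) = {s : some successor in {Store, Grant}} = {Store, Idle, Grant, Send, Reset}
EG (EX done): greatest fixpoint, start Z0 = {Store, Idle, Grant, Send, Reset}, keep only states in Sat with some successor in Z. Already a fixed point.
Sat(EG (EX done)) = {Store, Idle, Grant, Send, Reset}
Sat(~wait) = {Idle, Grant, Busy}
Sat(~wait & done) = {Grant}
Sat((EG (EX done)) & (~wait & done)) = {Grant}
AF ((EG (EX done)) & (~wait & done)): least fixpoint, start Z0 = {Grant}, add states with every successor in Z. Already a fixed point.
Sat(AF ((EG (EX done)) & (~wait & done))) = {Grant}

{Grant}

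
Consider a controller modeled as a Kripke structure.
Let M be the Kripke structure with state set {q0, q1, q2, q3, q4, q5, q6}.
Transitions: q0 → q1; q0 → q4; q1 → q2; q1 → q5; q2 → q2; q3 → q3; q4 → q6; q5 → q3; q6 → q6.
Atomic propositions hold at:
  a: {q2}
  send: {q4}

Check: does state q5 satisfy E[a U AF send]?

AF send: least fixpoint, start Z0 = {q4}, add states with every successor in Z. Already a fixed point.
Sat(AF send) = {q4}
E[a U AF send]: least fixpoint, start Z0 = Sat(AF send) = {q4}, add states in Sat(a) with some successor in Z. Already a fixed point.
Sat(E[a U AF send]) = {q4}
q5 ∉ Sat(E[a U AF send]) = {q4}, so the formula does not hold at q5.

No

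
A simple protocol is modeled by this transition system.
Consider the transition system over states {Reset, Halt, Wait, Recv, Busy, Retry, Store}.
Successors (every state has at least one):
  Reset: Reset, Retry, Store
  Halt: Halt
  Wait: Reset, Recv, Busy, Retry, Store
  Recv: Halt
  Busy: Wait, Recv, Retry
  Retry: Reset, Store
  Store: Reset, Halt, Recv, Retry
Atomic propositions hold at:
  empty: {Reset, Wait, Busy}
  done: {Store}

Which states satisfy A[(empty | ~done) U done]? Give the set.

Sat(~done) = {Reset, Halt, Wait, Recv, Busy, Retry}
Sat(empty | ~done) = {Reset, Halt, Wait, Recv, Busy, Retry}
A[(empty | ~done) U done]: least fixpoint, start Z0 = Sat(done) = {Store}, add states in Sat(empty | ~done) with every successor in Z. Already a fixed point.
Sat(A[(empty | ~done) U done]) = {Store}

{Store}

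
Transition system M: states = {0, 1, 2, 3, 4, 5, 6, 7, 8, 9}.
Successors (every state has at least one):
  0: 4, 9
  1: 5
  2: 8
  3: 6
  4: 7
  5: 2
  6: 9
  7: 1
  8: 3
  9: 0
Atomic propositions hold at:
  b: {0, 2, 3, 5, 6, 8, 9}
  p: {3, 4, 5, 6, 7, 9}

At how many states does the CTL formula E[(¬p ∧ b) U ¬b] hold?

4

Sat(¬p) = {0, 1, 2, 8}
Sat(¬p ∧ b) = {0, 2, 8}
Sat(¬b) = {1, 4, 7}
E[(¬p ∧ b) U ¬b]: least fixpoint, start Z0 = Sat(¬b) = {1, 4, 7}, add states in Sat(¬p ∧ b) with some successor in Z. Z1 = {0, 1, 4, 7}; fixed.
Sat(E[(¬p ∧ b) U ¬b]) = {0, 1, 4, 7}
|Sat(E[(¬p ∧ b) U ¬b])| = |{0, 1, 4, 7}| = 4.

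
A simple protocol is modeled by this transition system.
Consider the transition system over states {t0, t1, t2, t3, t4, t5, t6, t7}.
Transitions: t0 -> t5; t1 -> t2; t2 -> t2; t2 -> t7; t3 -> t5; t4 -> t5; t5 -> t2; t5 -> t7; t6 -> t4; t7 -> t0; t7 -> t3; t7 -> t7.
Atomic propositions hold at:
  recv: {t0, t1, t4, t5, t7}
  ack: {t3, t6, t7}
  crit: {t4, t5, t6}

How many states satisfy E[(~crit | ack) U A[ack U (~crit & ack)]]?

Sat(~crit) = {t0, t1, t2, t3, t7}
Sat(~crit | ack) = {t0, t1, t2, t3, t6, t7}
Sat(~crit & ack) = {t3, t7}
A[ack U (~crit & ack)]: least fixpoint, start Z0 = Sat((~crit & ack)) = {t3, t7}, add states in Sat(ack) with every successor in Z. Already a fixed point.
Sat(A[ack U (~crit & ack)]) = {t3, t7}
E[(~crit | ack) U A[ack U (~crit & ack)]]: least fixpoint, start Z0 = Sat(A[ack U (~crit & ack)]) = {t3, t7}, add states in Sat(~crit | ack) with some successor in Z. Z1 = {t2, t3, t7}; Z2 = {t1, t2, t3, t7}; fixed.
Sat(E[(~crit | ack) U A[ack U (~crit & ack)]]) = {t1, t2, t3, t7}
|Sat(E[(~crit | ack) U A[ack U (~crit & ack)]])| = |{t1, t2, t3, t7}| = 4.

4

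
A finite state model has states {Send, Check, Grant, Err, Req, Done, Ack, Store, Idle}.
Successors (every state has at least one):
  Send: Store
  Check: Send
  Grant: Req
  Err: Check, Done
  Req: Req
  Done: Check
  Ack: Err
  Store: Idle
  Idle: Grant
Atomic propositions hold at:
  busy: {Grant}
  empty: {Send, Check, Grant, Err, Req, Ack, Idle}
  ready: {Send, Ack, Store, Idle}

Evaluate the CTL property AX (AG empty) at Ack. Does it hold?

No

AG empty: greatest fixpoint, start Z0 = {Send, Check, Grant, Err, Req, Ack, Idle}, keep only states in Sat with every successor in Z. Z1 = {Check, Grant, Req, Ack, Idle}; Z2 = {Grant, Req, Idle}; fixed.
Sat(AG empty) = {Grant, Req, Idle}
Sat(AX (AG empty)) = {s : every successor in {Grant, Req, Idle}} = {Grant, Req, Store, Idle}
Ack ∉ Sat(AX (AG empty)) = {Grant, Req, Store, Idle}, so the formula does not hold at Ack.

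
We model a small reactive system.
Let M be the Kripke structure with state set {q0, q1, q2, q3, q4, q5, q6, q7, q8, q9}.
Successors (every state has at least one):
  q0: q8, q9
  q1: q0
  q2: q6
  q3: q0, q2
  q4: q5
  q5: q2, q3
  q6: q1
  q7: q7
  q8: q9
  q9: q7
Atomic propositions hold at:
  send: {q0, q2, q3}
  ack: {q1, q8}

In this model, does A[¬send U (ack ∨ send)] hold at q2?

Yes

Sat(¬send) = {q1, q4, q5, q6, q7, q8, q9}
Sat(ack ∨ send) = {q0, q1, q2, q3, q8}
A[¬send U (ack ∨ send)]: least fixpoint, start Z0 = Sat((ack ∨ send)) = {q0, q1, q2, q3, q8}, add states in Sat(¬send) with every successor in Z. Z1 = {q0, q1, q2, q3, q5, q6, q8}; Z2 = {q0, q1, q2, q3, q4, q5, q6, q8}; fixed.
Sat(A[¬send U (ack ∨ send)]) = {q0, q1, q2, q3, q4, q5, q6, q8}
q2 ∈ Sat(A[¬send U (ack ∨ send)]) = {q0, q1, q2, q3, q4, q5, q6, q8}, so the formula holds at q2.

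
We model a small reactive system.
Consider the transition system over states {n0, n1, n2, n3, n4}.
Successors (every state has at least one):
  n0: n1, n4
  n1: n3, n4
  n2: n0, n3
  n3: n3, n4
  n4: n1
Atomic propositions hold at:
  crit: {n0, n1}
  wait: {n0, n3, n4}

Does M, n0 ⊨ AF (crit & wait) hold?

Yes

Sat(crit & wait) = {n0}
AF (crit & wait): least fixpoint, start Z0 = {n0}, add states with every successor in Z. Already a fixed point.
Sat(AF (crit & wait)) = {n0}
n0 ∈ Sat(AF (crit & wait)) = {n0}, so the formula holds at n0.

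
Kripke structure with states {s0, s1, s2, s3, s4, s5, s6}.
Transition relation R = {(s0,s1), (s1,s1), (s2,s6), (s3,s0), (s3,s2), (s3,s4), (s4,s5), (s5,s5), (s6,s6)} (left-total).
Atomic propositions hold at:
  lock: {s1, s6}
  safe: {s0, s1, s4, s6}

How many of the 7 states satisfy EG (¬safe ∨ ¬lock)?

3

Sat(¬safe) = {s2, s3, s5}
Sat(¬lock) = {s0, s2, s3, s4, s5}
Sat(¬safe ∨ ¬lock) = {s0, s2, s3, s4, s5}
EG (¬safe ∨ ¬lock): greatest fixpoint, start Z0 = {s0, s2, s3, s4, s5}, keep only states in Sat with some successor in Z. Z1 = {s3, s4, s5}; fixed.
Sat(EG (¬safe ∨ ¬lock)) = {s3, s4, s5}
|Sat(EG (¬safe ∨ ¬lock))| = |{s3, s4, s5}| = 3.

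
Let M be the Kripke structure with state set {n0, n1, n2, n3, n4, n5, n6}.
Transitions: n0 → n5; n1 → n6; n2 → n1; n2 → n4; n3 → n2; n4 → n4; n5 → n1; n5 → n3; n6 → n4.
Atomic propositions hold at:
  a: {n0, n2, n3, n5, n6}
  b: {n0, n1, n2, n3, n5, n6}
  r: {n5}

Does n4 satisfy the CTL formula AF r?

No

AF r: least fixpoint, start Z0 = {n5}, add states with every successor in Z. Z1 = {n0, n5}; fixed.
Sat(AF r) = {n0, n5}
n4 ∉ Sat(AF r) = {n0, n5}, so the formula does not hold at n4.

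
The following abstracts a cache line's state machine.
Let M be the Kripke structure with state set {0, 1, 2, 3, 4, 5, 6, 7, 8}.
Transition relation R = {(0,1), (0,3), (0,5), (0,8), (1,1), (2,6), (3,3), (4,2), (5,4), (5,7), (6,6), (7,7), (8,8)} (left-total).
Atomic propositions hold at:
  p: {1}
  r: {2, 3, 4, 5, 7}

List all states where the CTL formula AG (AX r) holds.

Sat(AX r) = {s : every successor in {2, 3, 4, 5, 7}} = {3, 4, 5, 7}
AG (AX r): greatest fixpoint, start Z0 = {3, 4, 5, 7}, keep only states in Sat with every successor in Z. Z1 = {3, 5, 7}; Z2 = {3, 7}; fixed.
Sat(AG (AX r)) = {3, 7}

{3, 7}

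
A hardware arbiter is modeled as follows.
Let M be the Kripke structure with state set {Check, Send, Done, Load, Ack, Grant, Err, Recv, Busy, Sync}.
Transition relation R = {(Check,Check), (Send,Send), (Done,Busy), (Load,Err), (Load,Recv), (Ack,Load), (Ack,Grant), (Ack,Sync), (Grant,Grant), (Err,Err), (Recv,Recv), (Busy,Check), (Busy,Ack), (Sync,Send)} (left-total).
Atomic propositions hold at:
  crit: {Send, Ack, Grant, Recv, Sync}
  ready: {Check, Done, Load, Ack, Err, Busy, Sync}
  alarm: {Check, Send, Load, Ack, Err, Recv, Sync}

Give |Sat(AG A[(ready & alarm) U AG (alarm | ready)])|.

Sat(ready & alarm) = {Check, Load, Ack, Err, Sync}
Sat(alarm | ready) = {Check, Send, Done, Load, Ack, Err, Recv, Busy, Sync}
AG (alarm | ready): greatest fixpoint, start Z0 = {Check, Send, Done, Load, Ack, Err, Recv, Busy, Sync}, keep only states in Sat with every successor in Z. Z1 = {Check, Send, Done, Load, Err, Recv, Busy, Sync}; Z2 = {Check, Send, Done, Load, Err, Recv, Sync}; Z3 = {Check, Send, Load, Err, Recv, Sync}; fixed.
Sat(AG (alarm | ready)) = {Check, Send, Load, Err, Recv, Sync}
A[(ready & alarm) U AG (alarm | ready)]: least fixpoint, start Z0 = Sat(AG (alarm | ready)) = {Check, Send, Load, Err, Recv, Sync}, add states in Sat(ready & alarm) with every successor in Z. Already a fixed point.
Sat(A[(ready & alarm) U AG (alarm | ready)]) = {Check, Send, Load, Err, Recv, Sync}
AG A[(ready & alarm) U AG (alarm | ready)]: greatest fixpoint, start Z0 = {Check, Send, Load, Err, Recv, Sync}, keep only states in Sat with every successor in Z. Already a fixed point.
Sat(AG A[(ready & alarm) U AG (alarm | ready)]) = {Check, Send, Load, Err, Recv, Sync}
|Sat(AG A[(ready & alarm) U AG (alarm | ready)])| = |{Check, Send, Load, Err, Recv, Sync}| = 6.

6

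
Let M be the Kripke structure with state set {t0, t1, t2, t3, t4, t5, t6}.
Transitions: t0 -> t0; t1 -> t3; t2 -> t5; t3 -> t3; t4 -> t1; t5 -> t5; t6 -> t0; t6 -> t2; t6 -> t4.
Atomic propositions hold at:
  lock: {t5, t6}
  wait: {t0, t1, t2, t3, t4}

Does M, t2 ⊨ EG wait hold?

No

EG wait: greatest fixpoint, start Z0 = {t0, t1, t2, t3, t4}, keep only states in Sat with some successor in Z. Z1 = {t0, t1, t3, t4}; fixed.
Sat(EG wait) = {t0, t1, t3, t4}
t2 ∉ Sat(EG wait) = {t0, t1, t3, t4}, so the formula does not hold at t2.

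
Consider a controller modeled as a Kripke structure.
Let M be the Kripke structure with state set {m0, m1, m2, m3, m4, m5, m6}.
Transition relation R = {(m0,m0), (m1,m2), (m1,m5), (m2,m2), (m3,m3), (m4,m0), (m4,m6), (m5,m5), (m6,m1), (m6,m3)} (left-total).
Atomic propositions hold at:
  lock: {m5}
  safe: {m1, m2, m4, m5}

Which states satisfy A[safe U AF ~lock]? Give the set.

Sat(~lock) = {m0, m1, m2, m3, m4, m6}
AF ~lock: least fixpoint, start Z0 = {m0, m1, m2, m3, m4, m6}, add states with every successor in Z. Already a fixed point.
Sat(AF ~lock) = {m0, m1, m2, m3, m4, m6}
A[safe U AF ~lock]: least fixpoint, start Z0 = Sat(AF ~lock) = {m0, m1, m2, m3, m4, m6}, add states in Sat(safe) with every successor in Z. Already a fixed point.
Sat(A[safe U AF ~lock]) = {m0, m1, m2, m3, m4, m6}

{m0, m1, m2, m3, m4, m6}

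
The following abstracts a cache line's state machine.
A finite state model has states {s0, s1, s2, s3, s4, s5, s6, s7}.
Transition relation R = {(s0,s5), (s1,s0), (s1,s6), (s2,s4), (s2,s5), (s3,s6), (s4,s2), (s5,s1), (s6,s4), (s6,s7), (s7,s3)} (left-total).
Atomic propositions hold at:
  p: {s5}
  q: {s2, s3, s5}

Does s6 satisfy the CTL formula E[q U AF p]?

AF p: least fixpoint, start Z0 = {s5}, add states with every successor in Z. Z1 = {s0, s5}; fixed.
Sat(AF p) = {s0, s5}
E[q U AF p]: least fixpoint, start Z0 = Sat(AF p) = {s0, s5}, add states in Sat(q) with some successor in Z. Z1 = {s0, s2, s5}; fixed.
Sat(E[q U AF p]) = {s0, s2, s5}
s6 ∉ Sat(E[q U AF p]) = {s0, s2, s5}, so the formula does not hold at s6.

No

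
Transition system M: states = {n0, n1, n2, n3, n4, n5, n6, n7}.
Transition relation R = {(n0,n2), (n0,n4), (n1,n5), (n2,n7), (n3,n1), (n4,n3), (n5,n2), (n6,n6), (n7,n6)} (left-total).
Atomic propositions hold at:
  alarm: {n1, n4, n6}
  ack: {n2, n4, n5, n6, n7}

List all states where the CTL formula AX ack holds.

{n0, n1, n2, n5, n6, n7}

Sat(AX ack) = {s : every successor in {n2, n4, n5, n6, n7}} = {n0, n1, n2, n5, n6, n7}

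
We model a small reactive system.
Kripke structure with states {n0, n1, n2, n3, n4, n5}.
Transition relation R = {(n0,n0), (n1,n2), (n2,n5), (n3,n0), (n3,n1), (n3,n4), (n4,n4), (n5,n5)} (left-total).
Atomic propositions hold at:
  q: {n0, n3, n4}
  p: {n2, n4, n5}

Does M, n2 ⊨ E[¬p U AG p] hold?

Sat(¬p) = {n0, n1, n3}
AG p: greatest fixpoint, start Z0 = {n2, n4, n5}, keep only states in Sat with every successor in Z. Already a fixed point.
Sat(AG p) = {n2, n4, n5}
E[¬p U AG p]: least fixpoint, start Z0 = Sat(AG p) = {n2, n4, n5}, add states in Sat(¬p) with some successor in Z. Z1 = {n1, n2, n3, n4, n5}; fixed.
Sat(E[¬p U AG p]) = {n1, n2, n3, n4, n5}
n2 ∈ Sat(E[¬p U AG p]) = {n1, n2, n3, n4, n5}, so the formula holds at n2.

Yes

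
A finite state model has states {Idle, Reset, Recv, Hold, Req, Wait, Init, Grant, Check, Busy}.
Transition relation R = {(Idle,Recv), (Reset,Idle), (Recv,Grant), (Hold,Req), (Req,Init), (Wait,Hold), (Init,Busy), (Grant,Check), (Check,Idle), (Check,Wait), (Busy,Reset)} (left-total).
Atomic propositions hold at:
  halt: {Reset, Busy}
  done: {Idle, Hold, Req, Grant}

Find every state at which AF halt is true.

AF halt: least fixpoint, start Z0 = {Reset, Busy}, add states with every successor in Z. Z1 = {Reset, Init, Busy}; Z2 = {Reset, Req, Init, Busy}; Z3 = {Reset, Hold, Req, Init, Busy}; Z4 = {Reset, Hold, Req, Wait, Init, Busy}; fixed.
Sat(AF halt) = {Reset, Hold, Req, Wait, Init, Busy}

{Reset, Hold, Req, Wait, Init, Busy}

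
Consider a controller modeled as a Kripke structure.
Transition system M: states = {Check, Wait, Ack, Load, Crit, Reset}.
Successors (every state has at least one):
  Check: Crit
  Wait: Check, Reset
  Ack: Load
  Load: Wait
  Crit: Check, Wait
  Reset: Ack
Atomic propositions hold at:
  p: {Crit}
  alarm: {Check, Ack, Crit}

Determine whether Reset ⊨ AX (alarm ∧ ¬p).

Yes

Sat(¬p) = {Check, Wait, Ack, Load, Reset}
Sat(alarm ∧ ¬p) = {Check, Ack}
Sat(AX (alarm ∧ ¬p)) = {s : every successor in {Check, Ack}} = {Reset}
Reset ∈ Sat(AX (alarm ∧ ¬p)) = {Reset}, so the formula holds at Reset.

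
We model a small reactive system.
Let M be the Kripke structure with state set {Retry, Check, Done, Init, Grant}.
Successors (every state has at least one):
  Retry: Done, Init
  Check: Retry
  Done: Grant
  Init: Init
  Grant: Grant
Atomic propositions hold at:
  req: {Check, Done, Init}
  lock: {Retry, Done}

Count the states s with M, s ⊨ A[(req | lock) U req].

4

Sat(req | lock) = {Retry, Check, Done, Init}
A[(req | lock) U req]: least fixpoint, start Z0 = Sat(req) = {Check, Done, Init}, add states in Sat(req | lock) with every successor in Z. Z1 = {Retry, Check, Done, Init}; fixed.
Sat(A[(req | lock) U req]) = {Retry, Check, Done, Init}
|Sat(A[(req | lock) U req])| = |{Retry, Check, Done, Init}| = 4.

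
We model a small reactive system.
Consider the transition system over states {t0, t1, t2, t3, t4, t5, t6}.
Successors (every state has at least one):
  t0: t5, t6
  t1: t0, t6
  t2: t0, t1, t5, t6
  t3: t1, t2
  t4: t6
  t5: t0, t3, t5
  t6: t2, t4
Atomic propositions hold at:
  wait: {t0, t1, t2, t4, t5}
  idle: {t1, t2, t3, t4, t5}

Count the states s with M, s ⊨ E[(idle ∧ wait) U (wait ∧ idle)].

4

Sat(idle ∧ wait) = {t1, t2, t4, t5}
Sat(wait ∧ idle) = {t1, t2, t4, t5}
E[(idle ∧ wait) U (wait ∧ idle)]: least fixpoint, start Z0 = Sat((wait ∧ idle)) = {t1, t2, t4, t5}, add states in Sat(idle ∧ wait) with some successor in Z. Already a fixed point.
Sat(E[(idle ∧ wait) U (wait ∧ idle)]) = {t1, t2, t4, t5}
|Sat(E[(idle ∧ wait) U (wait ∧ idle)])| = |{t1, t2, t4, t5}| = 4.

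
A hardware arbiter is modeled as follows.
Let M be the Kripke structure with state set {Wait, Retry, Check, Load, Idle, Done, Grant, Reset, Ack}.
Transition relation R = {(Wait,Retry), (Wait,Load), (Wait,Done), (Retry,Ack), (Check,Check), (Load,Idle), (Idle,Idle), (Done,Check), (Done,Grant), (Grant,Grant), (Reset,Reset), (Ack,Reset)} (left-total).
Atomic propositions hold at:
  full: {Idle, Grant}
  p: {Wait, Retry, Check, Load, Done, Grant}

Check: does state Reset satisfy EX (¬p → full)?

No

Sat(¬p) = {Idle, Reset, Ack}
Sat(¬p → full) = {Wait, Retry, Check, Load, Idle, Done, Grant}
Sat(EX (¬p → full)) = {s : some successor in {Wait, Retry, Check, Load, Idle, Done, Grant}} = {Wait, Check, Load, Idle, Done, Grant}
Reset ∉ Sat(EX (¬p → full)) = {Wait, Check, Load, Idle, Done, Grant}, so the formula does not hold at Reset.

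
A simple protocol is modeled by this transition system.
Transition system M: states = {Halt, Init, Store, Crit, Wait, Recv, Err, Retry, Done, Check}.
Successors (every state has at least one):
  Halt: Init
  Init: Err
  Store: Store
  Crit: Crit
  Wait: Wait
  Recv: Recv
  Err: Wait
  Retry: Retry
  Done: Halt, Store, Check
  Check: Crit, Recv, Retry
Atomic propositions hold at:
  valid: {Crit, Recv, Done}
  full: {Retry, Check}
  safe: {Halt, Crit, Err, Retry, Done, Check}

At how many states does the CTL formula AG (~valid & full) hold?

1

Sat(~valid) = {Halt, Init, Store, Wait, Err, Retry, Check}
Sat(~valid & full) = {Retry, Check}
AG (~valid & full): greatest fixpoint, start Z0 = {Retry, Check}, keep only states in Sat with every successor in Z. Z1 = {Retry}; fixed.
Sat(AG (~valid & full)) = {Retry}
|Sat(AG (~valid & full))| = |{Retry}| = 1.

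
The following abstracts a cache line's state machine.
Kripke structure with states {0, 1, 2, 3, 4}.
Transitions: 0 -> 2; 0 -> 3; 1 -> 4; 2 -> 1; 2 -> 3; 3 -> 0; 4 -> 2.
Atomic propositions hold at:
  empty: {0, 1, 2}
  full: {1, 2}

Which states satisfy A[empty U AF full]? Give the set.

{1, 2, 4}

AF full: least fixpoint, start Z0 = {1, 2}, add states with every successor in Z. Z1 = {1, 2, 4}; fixed.
Sat(AF full) = {1, 2, 4}
A[empty U AF full]: least fixpoint, start Z0 = Sat(AF full) = {1, 2, 4}, add states in Sat(empty) with every successor in Z. Already a fixed point.
Sat(A[empty U AF full]) = {1, 2, 4}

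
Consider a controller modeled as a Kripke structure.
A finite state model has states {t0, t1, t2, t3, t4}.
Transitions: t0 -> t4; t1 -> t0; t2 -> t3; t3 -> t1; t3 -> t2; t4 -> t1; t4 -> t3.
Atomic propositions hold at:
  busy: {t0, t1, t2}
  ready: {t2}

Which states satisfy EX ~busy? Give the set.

Sat(~busy) = {t3, t4}
Sat(EX ~busy) = {s : some successor in {t3, t4}} = {t0, t2, t4}

{t0, t2, t4}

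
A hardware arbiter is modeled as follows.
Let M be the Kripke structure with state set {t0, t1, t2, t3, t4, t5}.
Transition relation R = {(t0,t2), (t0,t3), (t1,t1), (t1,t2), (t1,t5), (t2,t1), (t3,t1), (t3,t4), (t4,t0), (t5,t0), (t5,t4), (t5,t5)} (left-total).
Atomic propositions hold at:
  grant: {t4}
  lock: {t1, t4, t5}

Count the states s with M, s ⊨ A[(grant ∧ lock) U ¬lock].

Sat(grant ∧ lock) = {t4}
Sat(¬lock) = {t0, t2, t3}
A[(grant ∧ lock) U ¬lock]: least fixpoint, start Z0 = Sat(¬lock) = {t0, t2, t3}, add states in Sat(grant ∧ lock) with every successor in Z. Z1 = {t0, t2, t3, t4}; fixed.
Sat(A[(grant ∧ lock) U ¬lock]) = {t0, t2, t3, t4}
|Sat(A[(grant ∧ lock) U ¬lock])| = |{t0, t2, t3, t4}| = 4.

4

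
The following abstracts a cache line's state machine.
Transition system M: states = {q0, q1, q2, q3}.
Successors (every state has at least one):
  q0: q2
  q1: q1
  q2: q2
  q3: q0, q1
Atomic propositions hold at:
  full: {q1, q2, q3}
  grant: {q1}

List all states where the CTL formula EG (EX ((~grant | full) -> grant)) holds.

{q1, q3}

Sat(~grant) = {q0, q2, q3}
Sat(~grant | full) = {q0, q1, q2, q3}
Sat((~grant | full) -> grant) = {q1}
Sat(EX ((~grant | full) -> grant)) = {s : some successor in {q1}} = {q1, q3}
EG (EX ((~grant | full) -> grant)): greatest fixpoint, start Z0 = {q1, q3}, keep only states in Sat with some successor in Z. Already a fixed point.
Sat(EG (EX ((~grant | full) -> grant))) = {q1, q3}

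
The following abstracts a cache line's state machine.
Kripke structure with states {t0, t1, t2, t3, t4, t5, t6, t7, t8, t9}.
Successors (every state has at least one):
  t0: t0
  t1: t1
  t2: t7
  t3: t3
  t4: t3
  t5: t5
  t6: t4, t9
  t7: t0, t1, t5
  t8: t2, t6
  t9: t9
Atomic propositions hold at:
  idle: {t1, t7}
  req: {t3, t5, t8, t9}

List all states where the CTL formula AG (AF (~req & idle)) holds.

{t1}

Sat(~req) = {t0, t1, t2, t4, t6, t7}
Sat(~req & idle) = {t1, t7}
AF (~req & idle): least fixpoint, start Z0 = {t1, t7}, add states with every successor in Z. Z1 = {t1, t2, t7}; fixed.
Sat(AF (~req & idle)) = {t1, t2, t7}
AG (AF (~req & idle)): greatest fixpoint, start Z0 = {t1, t2, t7}, keep only states in Sat with every successor in Z. Z1 = {t1, t2}; Z2 = {t1}; fixed.
Sat(AG (AF (~req & idle))) = {t1}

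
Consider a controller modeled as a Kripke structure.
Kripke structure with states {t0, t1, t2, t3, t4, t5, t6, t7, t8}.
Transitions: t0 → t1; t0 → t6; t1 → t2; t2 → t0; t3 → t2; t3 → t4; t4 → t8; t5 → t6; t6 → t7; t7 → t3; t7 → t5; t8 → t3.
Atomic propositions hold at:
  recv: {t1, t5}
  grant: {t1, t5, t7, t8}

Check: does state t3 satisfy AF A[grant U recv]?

No

A[grant U recv]: least fixpoint, start Z0 = Sat(recv) = {t1, t5}, add states in Sat(grant) with every successor in Z. Already a fixed point.
Sat(A[grant U recv]) = {t1, t5}
AF A[grant U recv]: least fixpoint, start Z0 = {t1, t5}, add states with every successor in Z. Already a fixed point.
Sat(AF A[grant U recv]) = {t1, t5}
t3 ∉ Sat(AF A[grant U recv]) = {t1, t5}, so the formula does not hold at t3.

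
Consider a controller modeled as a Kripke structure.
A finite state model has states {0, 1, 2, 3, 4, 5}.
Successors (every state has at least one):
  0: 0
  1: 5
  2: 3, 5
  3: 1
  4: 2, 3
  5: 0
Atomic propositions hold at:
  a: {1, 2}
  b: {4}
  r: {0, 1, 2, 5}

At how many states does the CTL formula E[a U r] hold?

4

E[a U r]: least fixpoint, start Z0 = Sat(r) = {0, 1, 2, 5}, add states in Sat(a) with some successor in Z. Already a fixed point.
Sat(E[a U r]) = {0, 1, 2, 5}
|Sat(E[a U r])| = |{0, 1, 2, 5}| = 4.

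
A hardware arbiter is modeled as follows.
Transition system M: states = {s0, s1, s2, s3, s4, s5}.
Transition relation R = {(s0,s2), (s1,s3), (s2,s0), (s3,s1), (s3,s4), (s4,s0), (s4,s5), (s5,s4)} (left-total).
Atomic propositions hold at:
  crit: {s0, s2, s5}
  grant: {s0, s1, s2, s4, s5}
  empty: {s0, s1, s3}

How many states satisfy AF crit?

4

AF crit: least fixpoint, start Z0 = {s0, s2, s5}, add states with every successor in Z. Z1 = {s0, s2, s4, s5}; fixed.
Sat(AF crit) = {s0, s2, s4, s5}
|Sat(AF crit)| = |{s0, s2, s4, s5}| = 4.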